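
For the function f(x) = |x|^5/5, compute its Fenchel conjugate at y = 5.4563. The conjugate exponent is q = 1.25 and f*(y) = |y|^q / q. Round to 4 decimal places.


The conjugate exponent q satisfies 1/p + 1/q = 1.
p = 5, so q = 5/(5 - 1) = 1.25
|y|^q = 5.4563^1.25 = 8.3392
f*(5.4563) = 8.3392 / 1.25 = 6.6713


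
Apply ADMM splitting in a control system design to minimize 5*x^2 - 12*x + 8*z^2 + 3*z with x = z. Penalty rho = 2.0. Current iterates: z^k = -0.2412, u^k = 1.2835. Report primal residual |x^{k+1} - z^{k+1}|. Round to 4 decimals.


ADMM iteration with rho = 2.0, z^k = -0.2412, u^k = 1.2835
Step 1: x-update.
Minimize 5*x^2 - 12*x + (2.0/2)*(x + 0.2412 + 1.2835)^2
FOC: (2*5 + 2.0)*x = 12 + 2.0*(-0.2412 - 1.2835)
x^{k+1} = 0.7459
Step 2: z-update.
Minimize 8*z^2 + 3*z + (2.0/2)*(0.7459 - z + 1.2835)^2
FOC: (2*8 + 2.0)*z = -3 + 2.0*(0.7459 + 1.2835)
z^{k+1} = 0.0588
Step 3: u-update.
u^{k+1} = 1.2835 + 0.7459 - 0.0588 = 1.9706
Step 4: Primal residual = |0.7459 - 0.0588| = 0.6871


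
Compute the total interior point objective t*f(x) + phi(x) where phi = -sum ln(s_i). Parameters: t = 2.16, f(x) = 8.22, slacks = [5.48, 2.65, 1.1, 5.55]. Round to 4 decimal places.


Step 1: Compute log-barrier.
ln values: [1.7011, 0.9746, 0.0953, 1.7138]
phi = -(1.7011 + 0.9746 + 0.0953 + 1.7138) = -4.4848
Step 2: Compute augmented objective.
t*f(x) = 2.16*8.22 = 17.7552
Total = 17.7552 - 4.4848 = 13.2704


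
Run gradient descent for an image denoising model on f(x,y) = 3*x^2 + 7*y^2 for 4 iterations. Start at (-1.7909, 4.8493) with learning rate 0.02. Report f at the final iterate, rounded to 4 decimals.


Gradient descent on f(x,y) = 3*x^2 + 7*y^2.
Starting point: (-1.7909, 4.8493), alpha = 0.02
Step 1: grad_x = 2*3*-1.7909 = -10.7454, grad_y = 2*7*4.8493 = 67.8902
  x_1 = -1.7909 - 0.02*-10.7454 = -1.576
  y_1 = 4.8493 - 0.02*67.8902 = 3.4915
Step 2: grad_x = 2*3*-1.576 = -9.456, grad_y = 2*7*3.4915 = 48.8809
  x_2 = -1.576 - 0.02*-9.456 = -1.3869
  y_2 = 3.4915 - 0.02*48.8809 = 2.5139
Step 3: grad_x = 2*3*-1.3869 = -8.3212, grad_y = 2*7*2.5139 = 35.1943
  x_3 = -1.3869 - 0.02*-8.3212 = -1.2204
  y_3 = 2.5139 - 0.02*35.1943 = 1.81
Step 4: grad_x = 2*3*-1.2204 = -7.3227, grad_y = 2*7*1.81 = 25.3399
  x_4 = -1.2204 - 0.02*-7.3227 = -1.074
  y_4 = 1.81 - 0.02*25.3399 = 1.3032
f(-1.074, 1.3032) = 3*(-1.074)^2 + 7*1.3032^2 = 15.3486


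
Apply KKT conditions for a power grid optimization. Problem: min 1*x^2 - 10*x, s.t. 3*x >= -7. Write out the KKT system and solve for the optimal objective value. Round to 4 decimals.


Step 1: Try lambda = 0 (constraint inactive).
Stationarity: 2*1*x - 10 = 0
x* = 10/(2*1) = 5.0
Check constraint: 3*5.0 = 15.0 >= -7 -- satisfied.
Step 2: Compute optimal value.
f(x*) = 1*5.0^2 - 10*5.0 = -25.0


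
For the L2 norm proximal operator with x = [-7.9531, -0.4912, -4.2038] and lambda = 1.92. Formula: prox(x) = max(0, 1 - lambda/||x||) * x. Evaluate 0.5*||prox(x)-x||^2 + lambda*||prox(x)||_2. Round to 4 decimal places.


Step 1: Compute ||x||.
||x|| = 9.0092
Step 2: Compute scaling factor.
scale = max(0, 1 - 1.92/9.0092) = 0.7869
Step 3: prox(x) = [-6.2582, -0.3865, -3.3079]
||prox(x)|| = 7.0892
Step 4: Proximal objective.
0.5*||prox-x||^2 = 1.8432
lambda*||prox|| = 13.6113
Total = 15.4544


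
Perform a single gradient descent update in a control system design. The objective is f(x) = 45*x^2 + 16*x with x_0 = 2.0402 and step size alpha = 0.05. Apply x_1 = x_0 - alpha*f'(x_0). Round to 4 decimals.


We compute the gradient at x_0 and apply the update.
f'(x) = 90*x + 16
f'(2.0402) = 90*2.0402 + 16 = 199.618
x_1 = 2.0402 - 0.05*199.618 = -7.9407


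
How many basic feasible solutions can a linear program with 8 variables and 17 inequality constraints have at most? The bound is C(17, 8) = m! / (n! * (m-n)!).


Each vertex corresponds to some choice of n active constraints out of m, so the number of vertices is at most C(m, n) = m! / (n!(m-n)!).
m = 17, n = 8
Numerator: 17 * 16 * 15 * 14 * 13 * 12 * 11 * 10
Denominator: 8! = 40320
C(17, 8) = 24310


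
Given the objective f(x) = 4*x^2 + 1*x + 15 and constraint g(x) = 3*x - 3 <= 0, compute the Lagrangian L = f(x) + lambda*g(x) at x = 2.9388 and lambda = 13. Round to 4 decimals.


Step 1: Evaluate f(x).
f(2.9388) = 4*2.9388^2 + 1*2.9388 + 15 = 52.485
Step 2: Evaluate g(x).
g(2.9388) = 3*2.9388 - 3 = 5.8164
Step 3: Compute Lagrangian.
L = 52.485 + 13*5.8164 = 128.0982


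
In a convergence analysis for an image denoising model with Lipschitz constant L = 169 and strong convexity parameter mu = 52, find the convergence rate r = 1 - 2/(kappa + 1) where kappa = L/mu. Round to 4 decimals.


Step 1: Compute the condition number.
kappa = L/mu = 169/52 = 3.25
Step 2: Compute the convergence rate.
r = 1 - 2/(kappa + 1) = 1 - 2*mu/(L + mu) = (L - mu)/(L + mu) = 117/221 = 0.5294


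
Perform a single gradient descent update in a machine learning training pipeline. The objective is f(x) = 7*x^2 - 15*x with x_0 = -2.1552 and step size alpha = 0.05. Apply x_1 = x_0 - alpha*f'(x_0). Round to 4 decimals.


We compute the gradient at x_0 and apply the update.
f'(x) = 14*x - 15
f'(-2.1552) = 14*-2.1552 - 15 = -45.1728
x_1 = -2.1552 - 0.05*-45.1728 = 0.1034


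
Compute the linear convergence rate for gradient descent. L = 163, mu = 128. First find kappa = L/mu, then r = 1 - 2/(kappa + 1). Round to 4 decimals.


Step 1: Compute the condition number.
kappa = L/mu = 163/128 = 1.2734
Step 2: Compute the convergence rate.
r = 1 - 2/(kappa + 1) = 1 - 2*mu/(L + mu) = (L - mu)/(L + mu) = 35/291 = 0.1203


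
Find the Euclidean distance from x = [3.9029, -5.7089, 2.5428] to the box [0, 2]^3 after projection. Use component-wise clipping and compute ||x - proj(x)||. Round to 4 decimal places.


Project each component onto [0, 2].
clip(3.9029) = 2.0, clip(-5.7089) = 0.0, clip(2.5428) = 2.0
Projection = [2.0, 0.0, 2.0]
Squared diffs: [3.621, 32.5915, 0.2946]
Distance = sqrt(36.5071) = 6.0421


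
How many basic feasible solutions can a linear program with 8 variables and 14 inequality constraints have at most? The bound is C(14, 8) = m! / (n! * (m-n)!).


Each vertex corresponds to some choice of n active constraints out of m, so the number of vertices is at most C(m, n) = m! / (n!(m-n)!).
m = 14, n = 8
Numerator: 14 * 13 * 12 * 11 * 10 * 9 * 8 * 7
Denominator: 8! = 40320
C(14, 8) = 3003


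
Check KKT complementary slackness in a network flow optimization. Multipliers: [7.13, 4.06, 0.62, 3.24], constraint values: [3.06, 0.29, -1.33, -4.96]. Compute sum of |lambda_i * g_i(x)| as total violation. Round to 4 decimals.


KKT complementary slackness check:
lambda_1 * g_1 = 7.13 * 3.06 = 21.8178
lambda_2 * g_2 = 4.06 * 0.29 = 1.1774
lambda_3 * g_3 = 0.62 * -1.33 = -0.8246
lambda_4 * g_4 = 3.24 * -4.96 = -16.0704
Total violation = 21.8178 + 1.1774 + 0.8246 + 16.0704 = 39.8902


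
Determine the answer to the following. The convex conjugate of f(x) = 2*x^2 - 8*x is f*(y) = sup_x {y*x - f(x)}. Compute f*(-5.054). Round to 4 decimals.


f*(y) = sup_x {y*x - a*x^2 - b*x} = sup_x {(y-b)*x - a*x^2}
FOC: (y - b) - 2a*x = 0 => x* = (y - b)/(2a)
x* = (-5.054 + 8)/(2*2) = 0.7365
f*(-5.054) = (y-b)^2/(4a) = (-5.054 + 8)^2/(4*2)
= 8.6789/8 = 1.0849


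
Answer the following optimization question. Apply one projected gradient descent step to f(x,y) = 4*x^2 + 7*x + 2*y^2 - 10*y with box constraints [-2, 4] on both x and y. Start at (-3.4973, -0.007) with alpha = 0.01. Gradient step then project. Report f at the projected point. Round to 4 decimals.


Step 1: Compute gradient at (-3.4973, -0.007).
grad_x = 2*4*-3.4973 + 7 = -20.9784
grad_y = 2*2*-0.007 - 10 = -10.028
Step 2: Gradient step.
x_raw = -3.4973 - 0.01*-20.9784 = -3.2875
y_raw = -0.007 - 0.01*-10.028 = 0.0933
Step 3: Project onto [-2, 4].
x_proj = clip(-3.2875) = -2.0
y_proj = clip(0.0933) = 0.0933
Step 4: Evaluate f.
f(-2.0, 0.0933) = 1.0846


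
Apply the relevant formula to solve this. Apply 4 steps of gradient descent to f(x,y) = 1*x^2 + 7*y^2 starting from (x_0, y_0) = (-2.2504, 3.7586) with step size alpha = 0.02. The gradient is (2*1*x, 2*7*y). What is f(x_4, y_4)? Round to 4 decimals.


Gradient descent on f(x,y) = 1*x^2 + 7*y^2.
Starting point: (-2.2504, 3.7586), alpha = 0.02
Step 1: grad_x = 2*1*-2.2504 = -4.5008, grad_y = 2*7*3.7586 = 52.6204
  x_1 = -2.2504 - 0.02*-4.5008 = -2.1604
  y_1 = 3.7586 - 0.02*52.6204 = 2.7062
Step 2: grad_x = 2*1*-2.1604 = -4.3208, grad_y = 2*7*2.7062 = 37.8867
  x_2 = -2.1604 - 0.02*-4.3208 = -2.074
  y_2 = 2.7062 - 0.02*37.8867 = 1.9485
Step 3: grad_x = 2*1*-2.074 = -4.1479, grad_y = 2*7*1.9485 = 27.2784
  x_3 = -2.074 - 0.02*-4.1479 = -1.991
  y_3 = 1.9485 - 0.02*27.2784 = 1.4029
Step 4: grad_x = 2*1*-1.991 = -3.982, grad_y = 2*7*1.4029 = 19.6405
  x_4 = -1.991 - 0.02*-3.982 = -1.9114
  y_4 = 1.4029 - 0.02*19.6405 = 1.0101
f(-1.9114, 1.0101) = 1*(-1.9114)^2 + 7*1.0101^2 = 10.7952


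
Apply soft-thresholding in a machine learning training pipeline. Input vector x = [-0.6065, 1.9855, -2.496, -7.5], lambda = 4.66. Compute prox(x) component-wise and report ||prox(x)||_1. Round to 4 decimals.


Soft-thresholding with lambda = 4.66:
prox(-0.6065) = sign(-0.6065)*max(|-0.6065| - 4.66, 0) = 0.0
prox(1.9855) = sign(1.9855)*max(|1.9855| - 4.66, 0) = 0.0
prox(-2.496) = sign(-2.496)*max(|-2.496| - 4.66, 0) = 0.0
prox(-7.5) = sign(-7.5)*max(|-7.5| - 4.66, 0) = -2.84
prox(x) = [0.0, 0.0, 0.0, -2.84]
||prox(x)||_1 = 0.0 + 0.0 + 0.0 + 2.84 = 2.84


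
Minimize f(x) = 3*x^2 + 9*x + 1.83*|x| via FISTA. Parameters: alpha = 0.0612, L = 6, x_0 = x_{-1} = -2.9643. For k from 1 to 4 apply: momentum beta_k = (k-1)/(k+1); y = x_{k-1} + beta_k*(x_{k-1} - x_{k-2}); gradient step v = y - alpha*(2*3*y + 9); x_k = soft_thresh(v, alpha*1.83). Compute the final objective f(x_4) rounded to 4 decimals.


FISTA on f(x) = 3*x^2 + 9*x + 1.83*|x|
L = 6, alpha = 0.0612
Iteration 1: beta = 0.0, y = -2.9643 + 0.0*(-2.9643 + 2.9643) = -2.9643
  grad(y) = -8.7858, v = y - alpha*grad = -2.4266
  prox(v) = soft_thresh(-2.4266, 0.112) = -2.3146
Iteration 2: beta = 0.3333, y = -2.3146 + 0.3333*(-2.3146 + 2.9643) = -2.0981
  grad(y) = -3.5883, v = y - alpha*grad = -1.8784
  prox(v) = soft_thresh(-1.8784, 0.112) = -1.7665
Iteration 3: beta = 0.5, y = -1.7665 + 0.5*(-1.7665 + 2.3146) = -1.4924
  grad(y) = 0.0458, v = y - alpha*grad = -1.4952
  prox(v) = soft_thresh(-1.4952, 0.112) = -1.3832
Iteration 4: beta = 0.6, y = -1.3832 + 0.6*(-1.3832 + 1.7665) = -1.1532
  grad(y) = 2.0807, v = y - alpha*grad = -1.2806
  prox(v) = soft_thresh(-1.2806, 0.112) = -1.1686
f(x_4) = 3*(-1.1686)^2 + 9*(-1.1686) + 1.83*|-1.1686| = -4.282


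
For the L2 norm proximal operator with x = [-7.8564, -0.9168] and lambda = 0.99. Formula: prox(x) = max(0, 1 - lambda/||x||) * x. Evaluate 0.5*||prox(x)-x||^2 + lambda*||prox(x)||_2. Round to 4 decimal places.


Step 1: Compute ||x||.
||x|| = 7.9097
Step 2: Compute scaling factor.
scale = max(0, 1 - 0.99/7.9097) = 0.8748
Step 3: prox(x) = [-6.8731, -0.8021]
||prox(x)|| = 6.9197
Step 4: Proximal objective.
0.5*||prox-x||^2 = 0.4901
lambda*||prox|| = 6.8505
Total = 7.3406


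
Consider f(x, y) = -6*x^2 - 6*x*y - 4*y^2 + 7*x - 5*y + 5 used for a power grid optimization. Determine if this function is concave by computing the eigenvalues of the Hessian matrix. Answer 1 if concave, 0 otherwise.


The Hessian of f(x,y) = -6*x^2 - 6*x*y - 4*y^2 + 7*x - 5*y + 5 is:
H = [[-12, -6], [-6, -8]]
Trace = -12 - 8 = -20
Determinant = -12*-8 - (-6)^2 = 60
Discriminant = (-20)^2 - 4*60 = 160.0
Eigenvalues: lambda_1 = -16.3246, lambda_2 = -3.6754
The function is concave.

1


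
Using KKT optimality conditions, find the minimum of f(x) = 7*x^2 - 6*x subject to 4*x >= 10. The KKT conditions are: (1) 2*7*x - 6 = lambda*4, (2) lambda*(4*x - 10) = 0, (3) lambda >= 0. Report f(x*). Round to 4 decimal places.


Step 1: Try lambda = 0 (constraint inactive).
x_unc = 6/(2*7) = 0.4286
Check: 4*0.4286 = 1.7144 < 10 -- violated!
Step 2: Constraint must be active: 4*x = 10
x* = 10/4 = 2.5
lambda = (2*7*2.5 - 6)/4 = 7.25
Step 3: Compute optimal value.
f(x*) = 7*2.5^2 - 6*2.5 = 28.75


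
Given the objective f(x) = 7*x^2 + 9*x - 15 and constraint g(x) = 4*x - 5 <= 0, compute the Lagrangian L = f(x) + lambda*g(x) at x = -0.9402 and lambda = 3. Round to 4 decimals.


Step 1: Evaluate f(x).
f(-0.9402) = 7*(-0.9402)^2 + 9*(-0.9402) - 15 = -17.274
Step 2: Evaluate g(x).
g(-0.9402) = 4*-0.9402 - 5 = -8.7608
Step 3: Compute Lagrangian.
L = -17.274 + 3*-8.7608 = -43.5564


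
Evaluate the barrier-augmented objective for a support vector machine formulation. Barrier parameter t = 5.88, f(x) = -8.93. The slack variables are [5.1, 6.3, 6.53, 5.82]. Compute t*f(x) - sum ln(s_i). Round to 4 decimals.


Step 1: Compute log-barrier.
ln values: [1.6292, 1.8405, 1.8764, 1.7613]
phi = -(1.6292 + 1.8405 + 1.8764 + 1.7613) = -7.1075
Step 2: Compute augmented objective.
t*f(x) = 5.88*-8.93 = -52.5084
Total = -52.5084 - 7.1075 = -59.6159


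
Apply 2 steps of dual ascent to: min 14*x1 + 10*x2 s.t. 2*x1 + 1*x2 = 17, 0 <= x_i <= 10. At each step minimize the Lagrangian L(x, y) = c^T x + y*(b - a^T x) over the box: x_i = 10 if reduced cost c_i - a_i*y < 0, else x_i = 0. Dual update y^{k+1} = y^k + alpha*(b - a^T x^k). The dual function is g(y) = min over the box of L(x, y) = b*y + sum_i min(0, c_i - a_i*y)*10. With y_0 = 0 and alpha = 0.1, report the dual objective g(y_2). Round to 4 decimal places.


Dual ascent for LP: min 14*x1 + 10*x2, 2*x1 + 1*x2 = 17, 0 <= x_i <= 10
Step 1: y^k = 0.0, reduced costs: (14.0, 10.0)
  x^k = (0.0, 0.0), subgradient = b - a^T x = 17.0
  y^{k+1} = 0.0 + 0.1*17.0 = 1.7
Step 2: y^k = 1.7, reduced costs: (10.6, 8.3)
  x^k = (0.0, 0.0), subgradient = b - a^T x = 17.0
  y^{k+1} = 1.7 + 0.1*17.0 = 3.4
Dual objective at y_2 = 3.4: reduced costs (7.2, 6.6), box minimizer x = (0.0, 0.0)
g(y_2) = b*y + (c1 - a1*y)*x1 + (c2 - a2*y)*x2 = 17*3.4 + 7.2*0.0 + 6.6*0.0 = 57.8 + 0.0 + 0.0 = 57.8


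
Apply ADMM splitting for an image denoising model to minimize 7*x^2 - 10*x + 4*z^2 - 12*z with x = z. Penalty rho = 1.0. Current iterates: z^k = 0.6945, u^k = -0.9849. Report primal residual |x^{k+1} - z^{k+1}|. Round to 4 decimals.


ADMM iteration with rho = 1.0, z^k = 0.6945, u^k = -0.9849
Step 1: x-update.
Minimize 7*x^2 - 10*x + (1.0/2)*(x - 0.6945 - 0.9849)^2
FOC: (2*7 + 1.0)*x = 10 + 1.0*(0.6945 + 0.9849)
x^{k+1} = 0.7786
Step 2: z-update.
Minimize 4*z^2 - 12*z + (1.0/2)*(0.7786 - z - 0.9849)^2
FOC: (2*4 + 1.0)*z = 12 + 1.0*(0.7786 - 0.9849)
z^{k+1} = 1.3104
Step 3: u-update.
u^{k+1} = -0.9849 + 0.7786 - 1.3104 = -1.5167
Step 4: Primal residual = |0.7786 - 1.3104| = 0.5318


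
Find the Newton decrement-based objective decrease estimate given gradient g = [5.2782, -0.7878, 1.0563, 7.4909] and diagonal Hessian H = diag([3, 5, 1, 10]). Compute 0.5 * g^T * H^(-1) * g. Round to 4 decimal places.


Step 1: H is diagonal, so H^(-1) * g = [1.7594, -0.1576, 1.0563, 0.7491].
Step 2: g^T H^(-1) g = sum_i g_i^2 / H_ii
  = (5.2782)^2/3 + (-0.7878)^2/5 + (1.0563)^2/1 + (7.4909)^2/10
  = 9.2865 + 0.1241 + 1.1158 + 5.6114 = 16.1377
Step 3: Objective decrease = 0.5 * g^T H^(-1) g = 8.0689


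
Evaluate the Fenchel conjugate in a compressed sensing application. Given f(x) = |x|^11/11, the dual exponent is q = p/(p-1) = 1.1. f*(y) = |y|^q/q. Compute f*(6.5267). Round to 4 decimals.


The conjugate exponent q satisfies 1/p + 1/q = 1.
p = 11, so q = 11/(11 - 1) = 1.1
|y|^q = 6.5267^1.1 = 7.8734
f*(6.5267) = 7.8734 / 1.1 = 7.1576


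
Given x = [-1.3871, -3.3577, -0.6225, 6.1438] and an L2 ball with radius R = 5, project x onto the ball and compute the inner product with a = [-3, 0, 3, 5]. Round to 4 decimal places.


Step 1: Compute ||x|| (intermediates to 6 decimals).
||x|| = sqrt((-1.3871)^2 + (-3.3577)^2 + (-0.6225)^2 + 6.1438^2) = 7.164634
Step 2: Project.
Since ||x|| > R, scale = R/||x|| = 5/7.164634 = 0.697872, proj(x) = scale * x
proj(x) = [-0.968018, -2.343245, -0.434425, 4.287586]
Step 3: Dot product.
a^T * proj(x) = -3*(-0.968018) + 0*(-2.343245) + 3*(-0.434425) + 5*4.287586 = 23.0387


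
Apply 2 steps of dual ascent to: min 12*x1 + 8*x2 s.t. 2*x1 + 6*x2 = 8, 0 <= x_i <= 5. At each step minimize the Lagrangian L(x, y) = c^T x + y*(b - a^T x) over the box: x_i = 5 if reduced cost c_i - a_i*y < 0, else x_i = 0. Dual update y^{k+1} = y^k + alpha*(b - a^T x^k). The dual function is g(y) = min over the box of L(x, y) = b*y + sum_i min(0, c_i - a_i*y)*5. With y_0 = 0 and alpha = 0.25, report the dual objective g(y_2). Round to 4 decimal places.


Dual ascent for LP: min 12*x1 + 8*x2, 2*x1 + 6*x2 = 8, 0 <= x_i <= 5
Step 1: y^k = 0.0, reduced costs: (12.0, 8.0)
  x^k = (0.0, 0.0), subgradient = b - a^T x = 8.0
  y^{k+1} = 0.0 + 0.25*8.0 = 2.0
Step 2: y^k = 2.0, reduced costs: (8.0, -4.0)
  x^k = (0.0, 5.0), subgradient = b - a^T x = -22.0
  y^{k+1} = 2.0 + 0.25*-22.0 = -3.5
Dual objective at y_2 = -3.5: reduced costs (19.0, 29.0), box minimizer x = (0.0, 0.0)
g(y_2) = b*y + (c1 - a1*y)*x1 + (c2 - a2*y)*x2 = 8*(-3.5) + 19.0*0.0 + 29.0*0.0 = -28.0 + 0.0 + 0.0 = -28.0


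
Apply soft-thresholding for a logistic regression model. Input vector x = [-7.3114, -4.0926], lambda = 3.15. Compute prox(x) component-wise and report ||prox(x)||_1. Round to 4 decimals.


Soft-thresholding with lambda = 3.15:
prox(-7.3114) = sign(-7.3114)*max(|-7.3114| - 3.15, 0) = -4.1614
prox(-4.0926) = sign(-4.0926)*max(|-4.0926| - 3.15, 0) = -0.9426
prox(x) = [-4.1614, -0.9426]
||prox(x)||_1 = 4.1614 + 0.9426 = 5.104


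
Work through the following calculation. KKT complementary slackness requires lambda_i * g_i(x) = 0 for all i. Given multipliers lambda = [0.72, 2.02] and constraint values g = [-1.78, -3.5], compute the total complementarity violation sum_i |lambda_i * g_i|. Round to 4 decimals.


KKT complementary slackness check:
lambda_1 * g_1 = 0.72 * -1.78 = -1.2816
lambda_2 * g_2 = 2.02 * -3.5 = -7.07
Total violation = 1.2816 + 7.07 = 8.3516


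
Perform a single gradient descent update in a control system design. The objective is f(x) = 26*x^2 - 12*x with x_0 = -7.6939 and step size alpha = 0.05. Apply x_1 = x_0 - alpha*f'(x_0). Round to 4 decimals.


We compute the gradient at x_0 and apply the update.
f'(x) = 52*x - 12
f'(-7.6939) = 52*-7.6939 - 12 = -412.0828
x_1 = -7.6939 - 0.05*-412.0828 = 12.9102


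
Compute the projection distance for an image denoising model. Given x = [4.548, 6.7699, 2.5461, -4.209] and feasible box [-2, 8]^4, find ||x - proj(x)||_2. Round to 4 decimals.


Project each component onto [-2, 8].
clip(4.548) = 4.548, clip(6.7699) = 6.7699, clip(2.5461) = 2.5461, clip(-4.209) = -2.0
Projection = [4.548, 6.7699, 2.5461, -2.0]
Squared diffs: [0.0, 0.0, 0.0, 4.8797]
Distance = sqrt(4.8797) = 2.209


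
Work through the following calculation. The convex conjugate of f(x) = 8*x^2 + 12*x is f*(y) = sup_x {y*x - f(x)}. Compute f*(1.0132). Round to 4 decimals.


f*(y) = sup_x {y*x - a*x^2 - b*x} = sup_x {(y-b)*x - a*x^2}
FOC: (y - b) - 2a*x = 0 => x* = (y - b)/(2a)
x* = (1.0132 - 12)/(2*8) = -0.6867
f*(1.0132) = (y-b)^2/(4a) = (1.0132 - 12)^2/(4*8)
= 120.7098/32 = 3.7722


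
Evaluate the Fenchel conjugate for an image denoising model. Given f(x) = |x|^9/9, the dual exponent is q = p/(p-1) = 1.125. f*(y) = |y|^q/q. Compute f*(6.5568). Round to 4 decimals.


The conjugate exponent q satisfies 1/p + 1/q = 1.
p = 9, so q = 9/(9 - 1) = 1.125
|y|^q = 6.5568^1.125 = 8.2943
f*(6.5568) = 8.2943 / 1.125 = 7.3727


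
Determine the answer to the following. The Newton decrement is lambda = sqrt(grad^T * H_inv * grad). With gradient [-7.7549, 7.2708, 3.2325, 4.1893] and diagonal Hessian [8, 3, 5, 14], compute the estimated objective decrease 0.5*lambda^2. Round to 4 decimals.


Step 1: H is diagonal, so H^(-1) * g = [-0.9694, 2.4236, 0.6465, 0.2992].
Step 2: g^T H^(-1) g = sum_i g_i^2 / H_ii
  = (-7.7549)^2/8 + (7.2708)^2/3 + (3.2325)^2/5 + (4.1893)^2/14
  = 7.5173 + 17.6215 + 2.0898 + 1.2536 = 28.4822
Step 3: Objective decrease = 0.5 * g^T H^(-1) g = 14.2411


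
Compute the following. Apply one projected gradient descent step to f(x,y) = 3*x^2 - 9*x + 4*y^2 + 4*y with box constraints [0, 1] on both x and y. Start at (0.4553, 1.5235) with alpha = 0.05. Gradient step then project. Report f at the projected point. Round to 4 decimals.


Step 1: Compute gradient at (0.4553, 1.5235).
grad_x = 2*3*0.4553 - 9 = -6.2682
grad_y = 2*4*1.5235 + 4 = 16.188
Step 2: Gradient step.
x_raw = 0.4553 - 0.05*-6.2682 = 0.7687
y_raw = 1.5235 - 0.05*16.188 = 0.7141
Step 3: Project onto [0, 1].
x_proj = clip(0.7687) = 0.7687
y_proj = clip(0.7141) = 0.7141
Step 4: Evaluate f.
f(0.7687, 0.7141) = -0.2495


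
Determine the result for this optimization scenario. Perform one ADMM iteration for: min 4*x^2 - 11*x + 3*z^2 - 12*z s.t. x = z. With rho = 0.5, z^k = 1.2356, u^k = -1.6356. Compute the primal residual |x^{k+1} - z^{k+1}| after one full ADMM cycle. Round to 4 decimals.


ADMM iteration with rho = 0.5, z^k = 1.2356, u^k = -1.6356
Step 1: x-update.
Minimize 4*x^2 - 11*x + (0.5/2)*(x - 1.2356 - 1.6356)^2
FOC: (2*4 + 0.5)*x = 11 + 0.5*(1.2356 + 1.6356)
x^{k+1} = 1.463
Step 2: z-update.
Minimize 3*z^2 - 12*z + (0.5/2)*(1.463 - z - 1.6356)^2
FOC: (2*3 + 0.5)*z = 12 + 0.5*(1.463 - 1.6356)
z^{k+1} = 1.8329
Step 3: u-update.
u^{k+1} = -1.6356 + 1.463 - 1.8329 = -2.0055
Step 4: Primal residual = |1.463 - 1.8329| = 0.3699


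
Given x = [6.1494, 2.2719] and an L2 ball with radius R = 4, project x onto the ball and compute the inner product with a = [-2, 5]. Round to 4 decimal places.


Step 1: Compute ||x|| (intermediates to 6 decimals).
||x|| = sqrt(6.1494^2 + 2.2719^2) = 6.555658
Step 2: Project.
Since ||x|| > R, scale = R/||x|| = 4/6.555658 = 0.61016, proj(x) = scale * x
proj(x) = [3.752118, 1.386223]
Step 3: Dot product.
a^T * proj(x) = -2*3.752118 + 5*1.386223 = -0.5731


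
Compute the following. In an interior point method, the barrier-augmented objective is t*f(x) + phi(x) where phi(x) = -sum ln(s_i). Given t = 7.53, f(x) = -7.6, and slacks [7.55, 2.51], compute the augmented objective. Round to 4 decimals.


Step 1: Compute log-barrier.
ln values: [2.0215, 0.9203]
phi = -(2.0215 + 0.9203) = -2.9418
Step 2: Compute augmented objective.
t*f(x) = 7.53*-7.6 = -57.228
Total = -57.228 - 2.9418 = -60.1698


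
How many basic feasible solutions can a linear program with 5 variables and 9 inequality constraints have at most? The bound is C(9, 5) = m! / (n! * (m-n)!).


Each vertex corresponds to some choice of n active constraints out of m, so the number of vertices is at most C(m, n) = m! / (n!(m-n)!).
m = 9, n = 5
Numerator: 9 * 8 * 7 * 6 * 5
Denominator: 5! = 120
C(9, 5) = 126


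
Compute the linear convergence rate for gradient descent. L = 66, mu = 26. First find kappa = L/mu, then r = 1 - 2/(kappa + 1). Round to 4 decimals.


Step 1: Compute the condition number.
kappa = L/mu = 66/26 = 2.5385
Step 2: Compute the convergence rate.
r = 1 - 2/(kappa + 1) = 1 - 2*mu/(L + mu) = (L - mu)/(L + mu) = 40/92 = 0.4348


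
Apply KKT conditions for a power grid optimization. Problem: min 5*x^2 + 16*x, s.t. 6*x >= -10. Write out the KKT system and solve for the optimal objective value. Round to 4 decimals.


Step 1: Try lambda = 0 (constraint inactive).
Stationarity: 2*5*x + 16 = 0
x* = -16/(2*5) = -1.6
Check constraint: 6*-1.6 = -9.6 >= -10 -- satisfied.
Step 2: Compute optimal value.
f(x*) = 5*(-1.6)^2 + 16*(-1.6) = -12.8


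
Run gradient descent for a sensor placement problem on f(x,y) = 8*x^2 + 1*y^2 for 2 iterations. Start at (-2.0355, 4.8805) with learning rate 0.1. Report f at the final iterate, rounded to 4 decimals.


Gradient descent on f(x,y) = 8*x^2 + 1*y^2.
Starting point: (-2.0355, 4.8805), alpha = 0.1
Step 1: grad_x = 2*8*-2.0355 = -32.568, grad_y = 2*1*4.8805 = 9.761
  x_1 = -2.0355 - 0.1*-32.568 = 1.2213
  y_1 = 4.8805 - 0.1*9.761 = 3.9044
Step 2: grad_x = 2*8*1.2213 = 19.5408, grad_y = 2*1*3.9044 = 7.8088
  x_2 = 1.2213 - 0.1*19.5408 = -0.7328
  y_2 = 3.9044 - 0.1*7.8088 = 3.1235
f(-0.7328, 3.1235) = 8*(-0.7328)^2 + 1*3.1235^2 = 14.0521


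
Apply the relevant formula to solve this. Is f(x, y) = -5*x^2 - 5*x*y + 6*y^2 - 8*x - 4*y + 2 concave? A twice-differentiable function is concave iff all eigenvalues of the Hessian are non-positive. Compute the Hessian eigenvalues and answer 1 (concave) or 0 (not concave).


The Hessian of f(x,y) = -5*x^2 - 5*x*y + 6*y^2 - 8*x - 4*y + 2 is:
H = [[-10, -5], [-5, 12]]
Trace = -10 + 12 = 2
Determinant = -10*12 - (-5)^2 = -145
Discriminant = (2)^2 - 4*-145 = 584.0
Eigenvalues: lambda_1 = -11.083, lambda_2 = 13.083
The function is not concave.

0


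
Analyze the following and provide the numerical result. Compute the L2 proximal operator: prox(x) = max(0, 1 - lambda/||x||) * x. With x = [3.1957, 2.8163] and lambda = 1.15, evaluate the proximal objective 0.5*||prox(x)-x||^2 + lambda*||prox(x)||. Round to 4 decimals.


Step 1: Compute ||x||.
||x|| = 4.2596
Step 2: Compute scaling factor.
scale = max(0, 1 - 1.15/4.2596) = 0.73
Step 3: prox(x) = [2.3329, 2.056]
||prox(x)|| = 3.1096
Step 4: Proximal objective.
0.5*||prox-x||^2 = 0.6613
lambda*||prox|| = 3.576
Total = 4.2373


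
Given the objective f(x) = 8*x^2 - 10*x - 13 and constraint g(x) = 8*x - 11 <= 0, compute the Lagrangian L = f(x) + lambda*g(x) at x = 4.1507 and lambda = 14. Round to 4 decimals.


Step 1: Evaluate f(x).
f(4.1507) = 8*4.1507^2 - 10*4.1507 - 13 = 83.3195
Step 2: Evaluate g(x).
g(4.1507) = 8*4.1507 - 11 = 22.2056
Step 3: Compute Lagrangian.
L = 83.3195 + 14*22.2056 = 394.1979


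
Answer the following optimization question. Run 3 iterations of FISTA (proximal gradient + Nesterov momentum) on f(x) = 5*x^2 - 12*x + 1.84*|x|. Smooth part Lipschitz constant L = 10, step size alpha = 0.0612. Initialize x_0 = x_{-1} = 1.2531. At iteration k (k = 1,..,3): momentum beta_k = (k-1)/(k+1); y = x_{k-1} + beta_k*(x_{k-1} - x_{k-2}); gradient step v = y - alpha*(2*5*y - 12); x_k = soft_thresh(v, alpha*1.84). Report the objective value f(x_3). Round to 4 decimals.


FISTA on f(x) = 5*x^2 - 12*x + 1.84*|x|
L = 10, alpha = 0.0612
Iteration 1: beta = 0.0, y = 1.2531 + 0.0*(1.2531 - 1.2531) = 1.2531
  grad(y) = 0.531, v = y - alpha*grad = 1.2206
  prox(v) = soft_thresh(1.2206, 0.1126) = 1.108
Iteration 2: beta = 0.3333, y = 1.108 + 0.3333*(1.108 - 1.2531) = 1.0596
  grad(y) = -1.4037, v = y - alpha*grad = 1.1455
  prox(v) = soft_thresh(1.1455, 0.1126) = 1.0329
Iteration 3: beta = 0.5, y = 1.0329 + 0.5*(1.0329 - 1.108) = 0.9954
  grad(y) = -2.0461, v = y - alpha*grad = 1.1206
  prox(v) = soft_thresh(1.1206, 0.1126) = 1.008
f(x_3) = 5*1.008^2 - 12*1.008 + 1.84*|1.008| = -5.161


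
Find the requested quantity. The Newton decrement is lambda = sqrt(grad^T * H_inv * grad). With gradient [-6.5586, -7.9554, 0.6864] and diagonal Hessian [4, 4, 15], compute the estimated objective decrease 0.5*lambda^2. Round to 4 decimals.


Step 1: H is diagonal, so H^(-1) * g = [-1.6397, -1.9889, 0.0458].
Step 2: g^T H^(-1) g = sum_i g_i^2 / H_ii
  = (-6.5586)^2/4 + (-7.9554)^2/4 + (0.6864)^2/15
  = 10.7538 + 15.8221 + 0.0314 = 26.6073
Step 3: Objective decrease = 0.5 * g^T H^(-1) g = 13.3037


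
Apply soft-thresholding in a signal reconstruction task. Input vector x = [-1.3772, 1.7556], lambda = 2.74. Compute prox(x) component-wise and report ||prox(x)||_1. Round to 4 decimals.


Soft-thresholding with lambda = 2.74:
prox(-1.3772) = sign(-1.3772)*max(|-1.3772| - 2.74, 0) = 0.0
prox(1.7556) = sign(1.7556)*max(|1.7556| - 2.74, 0) = 0.0
prox(x) = [0.0, 0.0]
||prox(x)||_1 = 0.0 + 0.0 = 0.0


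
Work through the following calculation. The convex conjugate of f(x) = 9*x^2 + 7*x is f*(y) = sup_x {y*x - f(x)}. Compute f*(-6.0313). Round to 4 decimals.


f*(y) = sup_x {y*x - a*x^2 - b*x} = sup_x {(y-b)*x - a*x^2}
FOC: (y - b) - 2a*x = 0 => x* = (y - b)/(2a)
x* = (-6.0313 - 7)/(2*9) = -0.724
f*(-6.0313) = (y-b)^2/(4a) = (-6.0313 - 7)^2/(4*9)
= 169.8148/36 = 4.7171


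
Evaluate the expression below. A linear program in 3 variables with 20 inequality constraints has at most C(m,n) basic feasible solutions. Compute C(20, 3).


Each vertex corresponds to some choice of n active constraints out of m, so the number of vertices is at most C(m, n) = m! / (n!(m-n)!).
m = 20, n = 3
Numerator: 20 * 19 * 18
Denominator: 3! = 6
C(20, 3) = 1140


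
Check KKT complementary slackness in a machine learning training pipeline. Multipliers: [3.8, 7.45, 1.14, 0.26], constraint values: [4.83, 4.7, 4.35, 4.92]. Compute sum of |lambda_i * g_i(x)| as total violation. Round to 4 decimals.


KKT complementary slackness check:
lambda_1 * g_1 = 3.8 * 4.83 = 18.354
lambda_2 * g_2 = 7.45 * 4.7 = 35.015
lambda_3 * g_3 = 1.14 * 4.35 = 4.959
lambda_4 * g_4 = 0.26 * 4.92 = 1.2792
Total violation = 18.354 + 35.015 + 4.959 + 1.2792 = 59.6072


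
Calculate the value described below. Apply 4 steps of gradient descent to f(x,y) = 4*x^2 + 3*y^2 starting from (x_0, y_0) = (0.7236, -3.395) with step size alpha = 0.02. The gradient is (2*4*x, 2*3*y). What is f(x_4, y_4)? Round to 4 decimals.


Gradient descent on f(x,y) = 4*x^2 + 3*y^2.
Starting point: (0.7236, -3.395), alpha = 0.02
Step 1: grad_x = 2*4*0.7236 = 5.7888, grad_y = 2*3*-3.395 = -20.37
  x_1 = 0.7236 - 0.02*5.7888 = 0.6078
  y_1 = -3.395 - 0.02*-20.37 = -2.9876
Step 2: grad_x = 2*4*0.6078 = 4.8626, grad_y = 2*3*-2.9876 = -17.9256
  x_2 = 0.6078 - 0.02*4.8626 = 0.5106
  y_2 = -2.9876 - 0.02*-17.9256 = -2.6291
Step 3: grad_x = 2*4*0.5106 = 4.0846, grad_y = 2*3*-2.6291 = -15.7745
  x_3 = 0.5106 - 0.02*4.0846 = 0.4289
  y_3 = -2.6291 - 0.02*-15.7745 = -2.3136
Step 4: grad_x = 2*4*0.4289 = 3.431, grad_y = 2*3*-2.3136 = -13.8816
  x_4 = 0.4289 - 0.02*3.431 = 0.3603
  y_4 = -2.3136 - 0.02*-13.8816 = -2.036
f(0.3603, -2.036) = 4*0.3603^2 + 3*(-2.036)^2 = 12.9546


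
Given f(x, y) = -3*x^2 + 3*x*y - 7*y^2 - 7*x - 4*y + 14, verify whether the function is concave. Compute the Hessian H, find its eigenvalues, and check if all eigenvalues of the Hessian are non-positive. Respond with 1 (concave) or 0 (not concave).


The Hessian of f(x,y) = -3*x^2 + 3*x*y - 7*y^2 - 7*x - 4*y + 14 is:
H = [[-6, 3], [3, -14]]
Trace = -6 - 14 = -20
Determinant = -6*-14 - (3)^2 = 75
Discriminant = (-20)^2 - 4*75 = 100.0
Eigenvalues: lambda_1 = -15.0, lambda_2 = -5.0
The function is concave.

1


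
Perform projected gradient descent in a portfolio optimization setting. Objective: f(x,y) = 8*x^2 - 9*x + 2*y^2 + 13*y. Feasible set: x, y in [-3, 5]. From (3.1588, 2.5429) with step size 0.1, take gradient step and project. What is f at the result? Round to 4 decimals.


Step 1: Compute gradient at (3.1588, 2.5429).
grad_x = 2*8*3.1588 - 9 = 41.5408
grad_y = 2*2*2.5429 + 13 = 23.1716
Step 2: Gradient step.
x_raw = 3.1588 - 0.1*41.5408 = -0.9953
y_raw = 2.5429 - 0.1*23.1716 = 0.2257
Step 3: Project onto [-3, 5].
x_proj = clip(-0.9953) = -0.9953
y_proj = clip(0.2257) = 0.2257
Step 4: Evaluate f.
f(-0.9953, 0.2257) = 19.9187


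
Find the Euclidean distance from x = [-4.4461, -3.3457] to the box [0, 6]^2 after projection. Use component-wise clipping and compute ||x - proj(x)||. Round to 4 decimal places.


Project each component onto [0, 6].
clip(-4.4461) = 0.0, clip(-3.3457) = 0.0
Projection = [0.0, 0.0]
Squared diffs: [19.7678, 11.1937]
Distance = sqrt(30.9615) = 5.5643


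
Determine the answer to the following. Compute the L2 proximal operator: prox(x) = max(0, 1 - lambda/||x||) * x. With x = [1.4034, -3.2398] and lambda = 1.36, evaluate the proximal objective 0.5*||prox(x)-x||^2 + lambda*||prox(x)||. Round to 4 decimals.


Step 1: Compute ||x||.
||x|| = 3.5307
Step 2: Compute scaling factor.
scale = max(0, 1 - 1.36/3.5307) = 0.6148
Step 3: prox(x) = [0.8628, -1.9919]
||prox(x)|| = 2.1707
Step 4: Proximal objective.
0.5*||prox-x||^2 = 0.9248
lambda*||prox|| = 2.9522
Total = 3.877


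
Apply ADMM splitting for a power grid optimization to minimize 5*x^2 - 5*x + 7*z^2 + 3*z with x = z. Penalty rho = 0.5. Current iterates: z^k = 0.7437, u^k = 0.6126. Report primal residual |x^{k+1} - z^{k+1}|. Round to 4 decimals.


ADMM iteration with rho = 0.5, z^k = 0.7437, u^k = 0.6126
Step 1: x-update.
Minimize 5*x^2 - 5*x + (0.5/2)*(x - 0.7437 + 0.6126)^2
FOC: (2*5 + 0.5)*x = 5 + 0.5*(0.7437 - 0.6126)
x^{k+1} = 0.4824
Step 2: z-update.
Minimize 7*z^2 + 3*z + (0.5/2)*(0.4824 - z + 0.6126)^2
FOC: (2*7 + 0.5)*z = -3 + 0.5*(0.4824 + 0.6126)
z^{k+1} = -0.1691
Step 3: u-update.
u^{k+1} = 0.6126 + 0.4824 + 0.1691 = 1.2642
Step 4: Primal residual = |0.4824 + 0.1691| = 0.6516


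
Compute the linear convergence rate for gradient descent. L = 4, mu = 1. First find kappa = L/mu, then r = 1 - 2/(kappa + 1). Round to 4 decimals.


Step 1: Compute the condition number.
kappa = L/mu = 4/1 = 4.0
Step 2: Compute the convergence rate.
r = 1 - 2/(kappa + 1) = 1 - 2*mu/(L + mu) = (L - mu)/(L + mu) = 3/5 = 0.6


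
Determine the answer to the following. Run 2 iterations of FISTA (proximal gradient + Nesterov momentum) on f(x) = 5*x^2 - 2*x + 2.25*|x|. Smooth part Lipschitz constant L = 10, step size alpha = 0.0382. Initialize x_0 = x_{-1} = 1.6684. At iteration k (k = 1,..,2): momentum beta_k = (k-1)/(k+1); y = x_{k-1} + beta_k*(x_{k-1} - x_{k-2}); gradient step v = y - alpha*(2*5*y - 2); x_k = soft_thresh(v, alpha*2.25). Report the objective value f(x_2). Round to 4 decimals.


FISTA on f(x) = 5*x^2 - 2*x + 2.25*|x|
L = 10, alpha = 0.0382
Iteration 1: beta = 0.0, y = 1.6684 + 0.0*(1.6684 - 1.6684) = 1.6684
  grad(y) = 14.684, v = y - alpha*grad = 1.1075
  prox(v) = soft_thresh(1.1075, 0.086) = 1.0215
Iteration 2: beta = 0.3333, y = 1.0215 + 0.3333*(1.0215 - 1.6684) = 0.8059
  grad(y) = 6.0589, v = y - alpha*grad = 0.5744
  prox(v) = soft_thresh(0.5744, 0.086) = 0.4885
f(x_2) = 5*0.4885^2 - 2*0.4885 + 2.25*|0.4885| = 1.3153


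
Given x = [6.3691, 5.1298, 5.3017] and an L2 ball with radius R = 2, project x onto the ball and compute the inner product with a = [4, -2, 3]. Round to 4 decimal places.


Step 1: Compute ||x|| (intermediates to 6 decimals).
||x|| = sqrt(6.3691^2 + 5.1298^2 + 5.3017^2) = 9.746194
Step 2: Project.
Since ||x|| > R, scale = R/||x|| = 2/9.746194 = 0.205208, proj(x) = scale * x
proj(x) = [1.30699, 1.052676, 1.087951]
Step 3: Dot product.
a^T * proj(x) = 4*1.30699 - 2*1.052676 + 3*1.087951 = 6.3865


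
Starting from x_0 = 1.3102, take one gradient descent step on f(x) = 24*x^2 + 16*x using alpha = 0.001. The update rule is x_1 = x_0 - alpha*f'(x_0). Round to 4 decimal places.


We compute the gradient at x_0 and apply the update.
f'(x) = 48*x + 16
f'(1.3102) = 48*1.3102 + 16 = 78.8896
x_1 = 1.3102 - 0.001*78.8896 = 1.2313


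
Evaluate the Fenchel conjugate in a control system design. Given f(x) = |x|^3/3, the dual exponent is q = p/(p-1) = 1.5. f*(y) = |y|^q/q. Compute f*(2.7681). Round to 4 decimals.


The conjugate exponent q satisfies 1/p + 1/q = 1.
p = 3, so q = 3/(3 - 1) = 1.5
|y|^q = 2.7681^1.5 = 4.6055
f*(2.7681) = 4.6055 / 1.5 = 3.0703


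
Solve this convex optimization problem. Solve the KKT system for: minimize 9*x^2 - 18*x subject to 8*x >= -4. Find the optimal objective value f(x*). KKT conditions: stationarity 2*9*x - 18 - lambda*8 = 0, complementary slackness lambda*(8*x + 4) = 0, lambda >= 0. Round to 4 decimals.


Step 1: Try lambda = 0 (constraint inactive).
Stationarity: 2*9*x - 18 = 0
x* = 18/(2*9) = 1.0
Check constraint: 8*1.0 = 8.0 >= -4 -- satisfied.
Step 2: Compute optimal value.
f(x*) = 9*1.0^2 - 18*1.0 = -9.0


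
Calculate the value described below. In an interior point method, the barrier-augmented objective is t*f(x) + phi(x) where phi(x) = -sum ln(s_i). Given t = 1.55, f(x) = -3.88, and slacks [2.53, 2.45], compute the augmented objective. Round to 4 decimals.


Step 1: Compute log-barrier.
ln values: [0.9282, 0.8961]
phi = -(0.9282 + 0.8961) = -1.8243
Step 2: Compute augmented objective.
t*f(x) = 1.55*-3.88 = -6.014
Total = -6.014 - 1.8243 = -7.8383


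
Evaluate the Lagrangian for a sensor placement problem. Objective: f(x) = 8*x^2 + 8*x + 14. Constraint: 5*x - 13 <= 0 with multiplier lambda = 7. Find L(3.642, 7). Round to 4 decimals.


Step 1: Evaluate f(x).
f(3.642) = 8*3.642^2 + 8*3.642 + 14 = 149.2493
Step 2: Evaluate g(x).
g(3.642) = 5*3.642 - 13 = 5.21
Step 3: Compute Lagrangian.
L = 149.2493 + 7*5.21 = 185.7193


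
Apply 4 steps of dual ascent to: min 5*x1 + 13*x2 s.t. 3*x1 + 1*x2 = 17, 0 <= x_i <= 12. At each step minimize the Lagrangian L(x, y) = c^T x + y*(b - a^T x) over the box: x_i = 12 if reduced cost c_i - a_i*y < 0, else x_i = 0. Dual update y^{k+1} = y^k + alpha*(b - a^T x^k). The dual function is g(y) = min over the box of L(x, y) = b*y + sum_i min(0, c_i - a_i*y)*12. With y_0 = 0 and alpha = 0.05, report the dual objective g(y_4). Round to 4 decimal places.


Dual ascent for LP: min 5*x1 + 13*x2, 3*x1 + 1*x2 = 17, 0 <= x_i <= 12
Step 1: y^k = 0.0, reduced costs: (5.0, 13.0)
  x^k = (0.0, 0.0), subgradient = b - a^T x = 17.0
  y^{k+1} = 0.0 + 0.05*17.0 = 0.85
Step 2: y^k = 0.85, reduced costs: (2.45, 12.15)
  x^k = (0.0, 0.0), subgradient = b - a^T x = 17.0
  y^{k+1} = 0.85 + 0.05*17.0 = 1.7
Step 3: y^k = 1.7, reduced costs: (-0.1, 11.3)
  x^k = (12.0, 0.0), subgradient = b - a^T x = -19.0
  y^{k+1} = 1.7 + 0.05*-19.0 = 0.75
Step 4: y^k = 0.75, reduced costs: (2.75, 12.25)
  x^k = (0.0, 0.0), subgradient = b - a^T x = 17.0
  y^{k+1} = 0.75 + 0.05*17.0 = 1.6
Dual objective at y_4 = 1.6: reduced costs (0.2, 11.4), box minimizer x = (0.0, 0.0)
g(y_4) = b*y + (c1 - a1*y)*x1 + (c2 - a2*y)*x2 = 17*1.6 + 0.2*0.0 + 11.4*0.0 = 27.2 + 0.0 + 0.0 = 27.2


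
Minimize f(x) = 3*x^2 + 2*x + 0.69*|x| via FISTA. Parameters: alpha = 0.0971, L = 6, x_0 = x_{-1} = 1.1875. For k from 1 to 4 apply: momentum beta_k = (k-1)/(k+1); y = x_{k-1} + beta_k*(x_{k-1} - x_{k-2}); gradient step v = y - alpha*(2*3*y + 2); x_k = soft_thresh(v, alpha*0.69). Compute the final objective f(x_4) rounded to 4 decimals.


FISTA on f(x) = 3*x^2 + 2*x + 0.69*|x|
L = 6, alpha = 0.0971
Iteration 1: beta = 0.0, y = 1.1875 + 0.0*(1.1875 - 1.1875) = 1.1875
  grad(y) = 9.125, v = y - alpha*grad = 0.3015
  prox(v) = soft_thresh(0.3015, 0.067) = 0.2345
Iteration 2: beta = 0.3333, y = 0.2345 + 0.3333*(0.2345 - 1.1875) = -0.0832
  grad(y) = 1.5007, v = y - alpha*grad = -0.2289
  prox(v) = soft_thresh(-0.2289, 0.067) = -0.1619
Iteration 3: beta = 0.5, y = -0.1619 + 0.5*(-0.1619 - 0.2345) = -0.3601
  grad(y) = -0.1608, v = y - alpha*grad = -0.3445
  prox(v) = soft_thresh(-0.3445, 0.067) = -0.2775
Iteration 4: beta = 0.6, y = -0.2775 + 0.6*(-0.2775 + 0.1619) = -0.3469
  grad(y) = -0.0812, v = y - alpha*grad = -0.339
  prox(v) = soft_thresh(-0.339, 0.067) = -0.272
f(x_4) = 3*(-0.272)^2 + 2*(-0.272) + 0.69*|-0.272| = -0.1344


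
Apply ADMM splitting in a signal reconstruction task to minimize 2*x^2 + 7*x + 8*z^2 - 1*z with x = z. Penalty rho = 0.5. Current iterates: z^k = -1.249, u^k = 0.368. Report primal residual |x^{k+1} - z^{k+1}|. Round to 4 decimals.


ADMM iteration with rho = 0.5, z^k = -1.249, u^k = 0.368
Step 1: x-update.
Minimize 2*x^2 + 7*x + (0.5/2)*(x + 1.249 + 0.368)^2
FOC: (2*2 + 0.5)*x = -7 + 0.5*(-1.249 - 0.368)
x^{k+1} = -1.7352
Step 2: z-update.
Minimize 8*z^2 - 1*z + (0.5/2)*(-1.7352 - z + 0.368)^2
FOC: (2*8 + 0.5)*z = 1 + 0.5*(-1.7352 + 0.368)
z^{k+1} = 0.0192
Step 3: u-update.
u^{k+1} = 0.368 - 1.7352 - 0.0192 = -1.3864
Step 4: Primal residual = |-1.7352 - 0.0192| = 1.7544


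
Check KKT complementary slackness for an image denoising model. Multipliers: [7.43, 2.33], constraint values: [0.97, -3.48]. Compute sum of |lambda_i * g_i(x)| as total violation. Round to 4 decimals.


KKT complementary slackness check:
lambda_1 * g_1 = 7.43 * 0.97 = 7.2071
lambda_2 * g_2 = 2.33 * -3.48 = -8.1084
Total violation = 7.2071 + 8.1084 = 15.3155


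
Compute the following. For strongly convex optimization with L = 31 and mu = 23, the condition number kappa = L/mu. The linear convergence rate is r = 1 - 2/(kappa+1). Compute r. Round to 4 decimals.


Step 1: Compute the condition number.
kappa = L/mu = 31/23 = 1.3478
Step 2: Compute the convergence rate.
r = 1 - 2/(kappa + 1) = 1 - 2*mu/(L + mu) = (L - mu)/(L + mu) = 8/54 = 0.1481
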